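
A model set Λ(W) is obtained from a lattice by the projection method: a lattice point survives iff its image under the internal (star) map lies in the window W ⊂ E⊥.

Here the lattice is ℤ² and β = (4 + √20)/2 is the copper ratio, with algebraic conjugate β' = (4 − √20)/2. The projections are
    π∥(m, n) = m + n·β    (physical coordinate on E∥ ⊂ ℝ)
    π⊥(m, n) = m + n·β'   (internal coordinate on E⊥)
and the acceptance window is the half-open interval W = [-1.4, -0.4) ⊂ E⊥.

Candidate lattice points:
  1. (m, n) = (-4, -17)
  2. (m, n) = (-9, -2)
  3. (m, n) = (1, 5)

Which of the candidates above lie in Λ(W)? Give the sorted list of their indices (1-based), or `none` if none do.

none

Numerically β ≈ 4.236068 and β' = −1/β ≈ -0.236068.
candidate 1: (m,n)=(-4,-17) → π∥ = -4-17·β ≈ -76.013156, π⊥ = -4-17·β' ≈ 0.013156 ∉ [-1.4, -0.4) ⇒ out
candidate 2: (m,n)=(-9,-2) → π∥ = -9-2·β ≈ -17.472136, π⊥ = -9-2·β' ≈ -8.527864 ∉ [-1.4, -0.4) ⇒ out
candidate 3: (m,n)=(1,5) → π∥ = 1+5·β ≈ 22.180340, π⊥ = 1+5·β' ≈ -0.180340 ∉ [-1.4, -0.4) ⇒ out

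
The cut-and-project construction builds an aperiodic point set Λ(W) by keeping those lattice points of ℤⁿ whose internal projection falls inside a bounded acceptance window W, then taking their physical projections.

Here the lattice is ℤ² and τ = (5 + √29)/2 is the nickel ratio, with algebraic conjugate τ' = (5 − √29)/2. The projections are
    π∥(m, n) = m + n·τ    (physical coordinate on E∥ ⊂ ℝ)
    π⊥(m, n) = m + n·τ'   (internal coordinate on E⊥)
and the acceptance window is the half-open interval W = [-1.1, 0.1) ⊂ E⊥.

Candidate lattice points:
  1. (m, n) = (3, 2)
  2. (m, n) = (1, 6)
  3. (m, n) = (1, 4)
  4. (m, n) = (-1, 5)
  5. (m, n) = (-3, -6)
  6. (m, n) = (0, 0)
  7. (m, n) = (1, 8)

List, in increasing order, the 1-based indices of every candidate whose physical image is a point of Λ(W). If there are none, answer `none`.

τ' = (5−√29)/2 ≈ -0.1926.
#1 (3,2): internal coord 3 + (2)·τ' = +2.6148; +2.6148 ∉ [-1.1, 0.1) → out
#2 (1,6): internal coord 1 + (6)·τ' = -0.1555; -0.1555 ∈ [-1.1, 0.1) → IN Λ
#3 (1,4): internal coord 1 + (4)·τ' = +0.2297; +0.2297 ∉ [-1.1, 0.1) → out
#4 (-1,5): internal coord -1 + (5)·τ' = -1.9629; -1.9629 ∉ [-1.1, 0.1) → out
#5 (-3,-6): internal coord -3 + (-6)·τ' = -1.8445; -1.8445 ∉ [-1.1, 0.1) → out
#6 (0,0): internal coord 0 + (0)·τ' = +0.0000; +0.0000 ∈ [-1.1, 0.1) → IN Λ
#7 (1,8): internal coord 1 + (8)·τ' = -0.5407; -0.5407 ∈ [-1.1, 0.1) → IN Λ

2, 6, 7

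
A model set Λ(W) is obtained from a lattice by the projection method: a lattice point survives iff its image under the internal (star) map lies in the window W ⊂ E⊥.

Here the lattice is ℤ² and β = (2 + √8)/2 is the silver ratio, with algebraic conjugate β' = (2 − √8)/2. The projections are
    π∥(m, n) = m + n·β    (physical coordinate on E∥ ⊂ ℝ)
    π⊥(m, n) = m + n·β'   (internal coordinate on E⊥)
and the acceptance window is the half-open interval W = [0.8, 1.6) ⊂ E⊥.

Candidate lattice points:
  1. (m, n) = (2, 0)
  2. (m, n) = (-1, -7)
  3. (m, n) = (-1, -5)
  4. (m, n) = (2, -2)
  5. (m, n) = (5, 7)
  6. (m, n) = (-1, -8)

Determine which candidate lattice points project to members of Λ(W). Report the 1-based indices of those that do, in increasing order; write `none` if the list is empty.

Numerically β ≈ 2.4142 and β' = −1/β ≈ -0.4142.
candidate 1: (m,n)=(2,0) → π∥ = 2+0·β ≈ 2.0000, π⊥ = 2+0·β' ≈ 2.0000 ∉ [0.8, 1.6) ⇒ out
candidate 2: (m,n)=(-1,-7) → π∥ = -1-7·β ≈ -17.8995, π⊥ = -1-7·β' ≈ 1.8995 ∉ [0.8, 1.6) ⇒ out
candidate 3: (m,n)=(-1,-5) → π∥ = -1-5·β ≈ -13.0711, π⊥ = -1-5·β' ≈ 1.0711 ∈ [0.8, 1.6) ⇒ IN Λ
candidate 4: (m,n)=(2,-2) → π∥ = 2-2·β ≈ -2.8284, π⊥ = 2-2·β' ≈ 2.8284 ∉ [0.8, 1.6) ⇒ out
candidate 5: (m,n)=(5,7) → π∥ = 5+7·β ≈ 21.8995, π⊥ = 5+7·β' ≈ 2.1005 ∉ [0.8, 1.6) ⇒ out
candidate 6: (m,n)=(-1,-8) → π∥ = -1-8·β ≈ -20.3137, π⊥ = -1-8·β' ≈ 2.3137 ∉ [0.8, 1.6) ⇒ out

3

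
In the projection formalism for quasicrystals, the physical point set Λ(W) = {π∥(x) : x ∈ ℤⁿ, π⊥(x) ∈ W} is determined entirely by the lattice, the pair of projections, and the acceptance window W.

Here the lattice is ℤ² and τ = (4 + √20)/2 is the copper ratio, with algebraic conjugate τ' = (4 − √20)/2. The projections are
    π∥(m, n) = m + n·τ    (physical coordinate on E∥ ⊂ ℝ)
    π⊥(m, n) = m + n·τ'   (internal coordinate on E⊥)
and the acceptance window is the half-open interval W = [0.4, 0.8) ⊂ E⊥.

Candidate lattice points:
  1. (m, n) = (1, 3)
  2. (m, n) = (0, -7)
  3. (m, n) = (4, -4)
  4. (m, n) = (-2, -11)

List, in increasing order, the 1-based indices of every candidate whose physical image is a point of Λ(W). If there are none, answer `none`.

4

τ' = (4−√20)/2 ≈ -0.2361.
candidate 1: (m,n)=(1,3) → π∥ = 1+3·τ ≈ 13.7082, π⊥ = 1+3·τ' ≈ 0.2918 ∉ [0.4, 0.8) ⇒ out
candidate 2: (m,n)=(0,-7) → π∥ = 0-7·τ ≈ -29.6525, π⊥ = 0-7·τ' ≈ 1.6525 ∉ [0.4, 0.8) ⇒ out
candidate 3: (m,n)=(4,-4) → π∥ = 4-4·τ ≈ -12.9443, π⊥ = 4-4·τ' ≈ 4.9443 ∉ [0.4, 0.8) ⇒ out
candidate 4: (m,n)=(-2,-11) → π∥ = -2-11·τ ≈ -48.5967, π⊥ = -2-11·τ' ≈ 0.5967 ∈ [0.4, 0.8) ⇒ IN Λ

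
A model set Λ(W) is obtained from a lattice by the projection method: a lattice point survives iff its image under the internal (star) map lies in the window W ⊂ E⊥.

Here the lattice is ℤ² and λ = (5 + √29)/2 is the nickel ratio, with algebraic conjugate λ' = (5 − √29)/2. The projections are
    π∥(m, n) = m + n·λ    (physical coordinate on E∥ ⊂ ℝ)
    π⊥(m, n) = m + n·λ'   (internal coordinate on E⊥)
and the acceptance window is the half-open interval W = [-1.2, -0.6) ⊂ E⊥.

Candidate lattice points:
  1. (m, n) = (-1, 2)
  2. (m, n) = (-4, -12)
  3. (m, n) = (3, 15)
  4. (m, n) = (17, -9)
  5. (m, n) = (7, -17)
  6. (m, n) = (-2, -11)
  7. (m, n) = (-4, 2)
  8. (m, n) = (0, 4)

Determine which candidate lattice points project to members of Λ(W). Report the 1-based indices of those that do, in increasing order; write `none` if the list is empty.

8

Compute λ' = (5−√29)/2 = -0.1926, so π⊥(m,n) = m -0.1926·n.
candidate 1: (m,n)=(-1,2) → π∥ = -1+2·λ ≈ 9.3852, π⊥ = -1+2·λ' ≈ -1.3852 ∉ [-1.2, -0.6) ⇒ out
candidate 2: (m,n)=(-4,-12) → π∥ = -4-12·λ ≈ -66.3110, π⊥ = -4-12·λ' ≈ -1.6890 ∉ [-1.2, -0.6) ⇒ out
candidate 3: (m,n)=(3,15) → π∥ = 3+15·λ ≈ 80.8887, π⊥ = 3+15·λ' ≈ 0.1113 ∉ [-1.2, -0.6) ⇒ out
candidate 4: (m,n)=(17,-9) → π∥ = 17-9·λ ≈ -29.7332, π⊥ = 17-9·λ' ≈ 18.7332 ∉ [-1.2, -0.6) ⇒ out
candidate 5: (m,n)=(7,-17) → π∥ = 7-17·λ ≈ -81.2739, π⊥ = 7-17·λ' ≈ 10.2739 ∉ [-1.2, -0.6) ⇒ out
candidate 6: (m,n)=(-2,-11) → π∥ = -2-11·λ ≈ -59.1184, π⊥ = -2-11·λ' ≈ 0.1184 ∉ [-1.2, -0.6) ⇒ out
candidate 7: (m,n)=(-4,2) → π∥ = -4+2·λ ≈ 6.3852, π⊥ = -4+2·λ' ≈ -4.3852 ∉ [-1.2, -0.6) ⇒ out
candidate 8: (m,n)=(0,4) → π∥ = 0+4·λ ≈ 20.7703, π⊥ = 0+4·λ' ≈ -0.7703 ∈ [-1.2, -0.6) ⇒ IN Λ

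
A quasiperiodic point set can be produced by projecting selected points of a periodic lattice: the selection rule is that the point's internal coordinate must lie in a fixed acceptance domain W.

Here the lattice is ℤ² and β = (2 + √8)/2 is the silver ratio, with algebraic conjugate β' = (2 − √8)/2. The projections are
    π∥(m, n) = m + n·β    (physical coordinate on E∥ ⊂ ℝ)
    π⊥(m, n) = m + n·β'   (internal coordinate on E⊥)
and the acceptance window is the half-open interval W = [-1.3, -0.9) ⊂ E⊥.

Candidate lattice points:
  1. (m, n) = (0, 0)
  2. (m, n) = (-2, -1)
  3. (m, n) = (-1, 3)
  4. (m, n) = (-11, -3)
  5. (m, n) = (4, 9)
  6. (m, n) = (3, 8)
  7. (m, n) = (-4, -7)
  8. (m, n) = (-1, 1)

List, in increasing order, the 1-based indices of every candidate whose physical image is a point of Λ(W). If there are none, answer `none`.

Compute β' = (2−√8)/2 = -0.4142, so π⊥(m,n) = m -0.4142·n.
[1] lift (0,0): star map gives 0.0000; window check -1.3 ≤ 0.0000 < -0.9 is false → out
[2] lift (-2,-1): star map gives -1.5858; window check -1.3 ≤ -1.5858 < -0.9 is false → out
[3] lift (-1,3): star map gives -2.2426; window check -1.3 ≤ -2.2426 < -0.9 is false → out
[4] lift (-11,-3): star map gives -9.7574; window check -1.3 ≤ -9.7574 < -0.9 is false → out
[5] lift (4,9): star map gives 0.2721; window check -1.3 ≤ 0.2721 < -0.9 is false → out
[6] lift (3,8): star map gives -0.3137; window check -1.3 ≤ -0.3137 < -0.9 is false → out
[7] lift (-4,-7): star map gives -1.1005; window check -1.3 ≤ -1.1005 < -0.9 is true → IN Λ
[8] lift (-1,1): star map gives -1.4142; window check -1.3 ≤ -1.4142 < -0.9 is false → out

7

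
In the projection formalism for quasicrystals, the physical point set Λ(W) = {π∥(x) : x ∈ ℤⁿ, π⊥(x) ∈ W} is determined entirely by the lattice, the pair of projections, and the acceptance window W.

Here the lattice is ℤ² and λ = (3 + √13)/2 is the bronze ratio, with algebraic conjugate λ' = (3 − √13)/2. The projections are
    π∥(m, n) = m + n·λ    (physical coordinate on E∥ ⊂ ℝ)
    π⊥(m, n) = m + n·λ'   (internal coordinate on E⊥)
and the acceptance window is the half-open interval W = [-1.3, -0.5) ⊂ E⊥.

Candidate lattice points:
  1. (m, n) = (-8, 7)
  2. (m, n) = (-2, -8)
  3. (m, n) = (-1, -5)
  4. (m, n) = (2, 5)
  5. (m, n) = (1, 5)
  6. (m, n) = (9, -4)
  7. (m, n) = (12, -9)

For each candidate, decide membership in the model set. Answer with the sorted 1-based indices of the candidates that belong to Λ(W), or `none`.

Compute λ' = (3−√13)/2 = -0.3028, so π⊥(m,n) = m -0.3028·n.
candidate 1: (m,n)=(-8,7) → π∥ = -8+7·λ ≈ 15.1194, π⊥ = -8+7·λ' ≈ -10.1194 ∉ [-1.3, -0.5) ⇒ out
candidate 2: (m,n)=(-2,-8) → π∥ = -2-8·λ ≈ -28.4222, π⊥ = -2-8·λ' ≈ 0.4222 ∉ [-1.3, -0.5) ⇒ out
candidate 3: (m,n)=(-1,-5) → π∥ = -1-5·λ ≈ -17.5139, π⊥ = -1-5·λ' ≈ 0.5139 ∉ [-1.3, -0.5) ⇒ out
candidate 4: (m,n)=(2,5) → π∥ = 2+5·λ ≈ 18.5139, π⊥ = 2+5·λ' ≈ 0.4861 ∉ [-1.3, -0.5) ⇒ out
candidate 5: (m,n)=(1,5) → π∥ = 1+5·λ ≈ 17.5139, π⊥ = 1+5·λ' ≈ -0.5139 ∈ [-1.3, -0.5) ⇒ IN Λ
candidate 6: (m,n)=(9,-4) → π∥ = 9-4·λ ≈ -4.2111, π⊥ = 9-4·λ' ≈ 10.2111 ∉ [-1.3, -0.5) ⇒ out
candidate 7: (m,n)=(12,-9) → π∥ = 12-9·λ ≈ -17.7250, π⊥ = 12-9·λ' ≈ 14.7250 ∉ [-1.3, -0.5) ⇒ out

5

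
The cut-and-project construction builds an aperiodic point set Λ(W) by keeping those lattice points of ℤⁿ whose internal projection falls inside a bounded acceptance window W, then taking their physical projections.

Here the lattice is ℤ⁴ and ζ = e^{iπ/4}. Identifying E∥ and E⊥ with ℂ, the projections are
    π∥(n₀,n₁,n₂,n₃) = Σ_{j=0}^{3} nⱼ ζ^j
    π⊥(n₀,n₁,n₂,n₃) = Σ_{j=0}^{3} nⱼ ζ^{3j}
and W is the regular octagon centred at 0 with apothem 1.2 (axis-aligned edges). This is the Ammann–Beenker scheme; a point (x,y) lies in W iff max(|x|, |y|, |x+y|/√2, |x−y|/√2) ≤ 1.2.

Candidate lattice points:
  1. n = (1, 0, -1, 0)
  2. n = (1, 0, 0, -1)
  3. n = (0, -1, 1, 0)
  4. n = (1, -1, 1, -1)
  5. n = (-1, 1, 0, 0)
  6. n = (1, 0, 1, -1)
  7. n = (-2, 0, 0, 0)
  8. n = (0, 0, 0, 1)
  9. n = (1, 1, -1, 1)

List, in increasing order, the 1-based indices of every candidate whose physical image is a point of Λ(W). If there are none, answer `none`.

2, 8

With ζ = e^{iπ/4} the internal vectors are ζ^0,ζ^3,ζ^6,ζ^9.
candidate 1: n = (1, 0, -1, 0) → π⊥ ≈ (+1.0000, +1.0000); max(|x|,|y|,|x±y|/√2) = 1.4142 > 1.2 ⇒ ∉ W
candidate 2: n = (1, 0, 0, -1) → π⊥ ≈ (+0.2929, -0.7071); max(|x|,|y|,|x±y|/√2) = 0.7071 ≤ 1.2 ⇒ ∈ W
candidate 3: n = (0, -1, 1, 0) → π⊥ ≈ (+0.7071, -1.7071); max(|x|,|y|,|x±y|/√2) = 1.7071 > 1.2 ⇒ ∉ W
candidate 4: n = (1, -1, 1, -1) → π⊥ ≈ (+1.0000, -2.4142); max(|x|,|y|,|x±y|/√2) = 2.4142 > 1.2 ⇒ ∉ W
candidate 5: n = (-1, 1, 0, 0) → π⊥ ≈ (-1.7071, +0.7071); max(|x|,|y|,|x±y|/√2) = 1.7071 > 1.2 ⇒ ∉ W
candidate 6: n = (1, 0, 1, -1) → π⊥ ≈ (+0.2929, -1.7071); max(|x|,|y|,|x±y|/√2) = 1.7071 > 1.2 ⇒ ∉ W
candidate 7: n = (-2, 0, 0, 0) → π⊥ ≈ (-2.0000, +0.0000); max(|x|,|y|,|x±y|/√2) = 2.0000 > 1.2 ⇒ ∉ W
candidate 8: n = (0, 0, 0, 1) → π⊥ ≈ (+0.7071, +0.7071); max(|x|,|y|,|x±y|/√2) = 1.0000 ≤ 1.2 ⇒ ∈ W
candidate 9: n = (1, 1, -1, 1) → π⊥ ≈ (+1.0000, +2.4142); max(|x|,|y|,|x±y|/√2) = 2.4142 > 1.2 ⇒ ∉ W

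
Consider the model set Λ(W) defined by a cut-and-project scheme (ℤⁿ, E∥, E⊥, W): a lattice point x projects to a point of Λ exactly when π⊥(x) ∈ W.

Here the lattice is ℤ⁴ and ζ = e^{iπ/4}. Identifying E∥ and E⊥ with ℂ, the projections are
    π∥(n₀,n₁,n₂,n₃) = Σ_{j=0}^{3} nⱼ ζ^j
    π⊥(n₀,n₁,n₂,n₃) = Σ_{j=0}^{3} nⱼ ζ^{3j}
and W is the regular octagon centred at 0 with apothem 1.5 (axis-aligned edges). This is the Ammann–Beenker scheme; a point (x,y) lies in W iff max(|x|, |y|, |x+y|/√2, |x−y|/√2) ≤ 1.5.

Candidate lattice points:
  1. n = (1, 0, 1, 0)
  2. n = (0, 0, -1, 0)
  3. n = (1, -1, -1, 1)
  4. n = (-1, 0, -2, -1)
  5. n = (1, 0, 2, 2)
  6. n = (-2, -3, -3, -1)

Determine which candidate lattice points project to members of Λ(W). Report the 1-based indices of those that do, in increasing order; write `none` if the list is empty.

π⊥(n) = n₀ + n₁ζ³ + n₂ζ⁶ + n₃ζ⁹ where ζ = e^{iπ/4}.
candidate 1: n = (1, 0, 1, 0) → π⊥ ≈ (+1.00000, -1.00000); max(|x|,|y|,|x±y|/√2) = 1.41421 ≤ 1.5 ⇒ ∈ W
candidate 2: n = (0, 0, -1, 0) → π⊥ ≈ (+0.00000, +1.00000); max(|x|,|y|,|x±y|/√2) = 1.00000 ≤ 1.5 ⇒ ∈ W
candidate 3: n = (1, -1, -1, 1) → π⊥ ≈ (+2.41421, +1.00000); max(|x|,|y|,|x±y|/√2) = 2.41421 > 1.5 ⇒ ∉ W
candidate 4: n = (-1, 0, -2, -1) → π⊥ ≈ (-1.70711, +1.29289); max(|x|,|y|,|x±y|/√2) = 2.12132 > 1.5 ⇒ ∉ W
candidate 5: n = (1, 0, 2, 2) → π⊥ ≈ (+2.41421, -0.58579); max(|x|,|y|,|x±y|/√2) = 2.41421 > 1.5 ⇒ ∉ W
candidate 6: n = (-2, -3, -3, -1) → π⊥ ≈ (-0.58579, +0.17157); max(|x|,|y|,|x±y|/√2) = 0.58579 ≤ 1.5 ⇒ ∈ W

1, 2, 6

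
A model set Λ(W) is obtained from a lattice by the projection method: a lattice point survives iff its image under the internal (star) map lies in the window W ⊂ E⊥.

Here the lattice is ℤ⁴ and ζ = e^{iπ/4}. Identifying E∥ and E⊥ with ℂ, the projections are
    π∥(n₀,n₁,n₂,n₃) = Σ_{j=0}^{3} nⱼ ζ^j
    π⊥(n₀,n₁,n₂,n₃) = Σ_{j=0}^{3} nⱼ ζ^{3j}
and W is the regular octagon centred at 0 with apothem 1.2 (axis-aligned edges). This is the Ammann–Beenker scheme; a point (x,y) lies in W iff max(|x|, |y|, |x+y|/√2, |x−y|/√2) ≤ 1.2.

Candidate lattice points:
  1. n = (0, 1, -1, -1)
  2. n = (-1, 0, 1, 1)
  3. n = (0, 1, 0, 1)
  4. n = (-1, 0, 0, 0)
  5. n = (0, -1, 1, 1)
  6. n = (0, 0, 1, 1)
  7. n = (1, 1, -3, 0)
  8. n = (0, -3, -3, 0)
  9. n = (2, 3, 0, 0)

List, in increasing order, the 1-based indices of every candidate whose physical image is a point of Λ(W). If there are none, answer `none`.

2, 4, 6

With ζ = e^{iπ/4} the internal vectors are ζ^0,ζ^3,ζ^6,ζ^9.
#1 (0, 1, -1, -1): internal (-1.41421, 1.00000); octagon support 1.70711 vs apothem 1.2 → ∉ W
#2 (-1, 0, 1, 1): internal (-0.29289, -0.29289); octagon support 0.41421 vs apothem 1.2 → ∈ W
#3 (0, 1, 0, 1): internal (0.00000, 1.41421); octagon support 1.41421 vs apothem 1.2 → ∉ W
#4 (-1, 0, 0, 0): internal (-1.00000, 0.00000); octagon support 1.00000 vs apothem 1.2 → ∈ W
#5 (0, -1, 1, 1): internal (1.41421, -1.00000); octagon support 1.70711 vs apothem 1.2 → ∉ W
#6 (0, 0, 1, 1): internal (0.70711, -0.29289); octagon support 0.70711 vs apothem 1.2 → ∈ W
#7 (1, 1, -3, 0): internal (0.29289, 3.70711); octagon support 3.70711 vs apothem 1.2 → ∉ W
#8 (0, -3, -3, 0): internal (2.12132, 0.87868); octagon support 2.12132 vs apothem 1.2 → ∉ W
#9 (2, 3, 0, 0): internal (-0.12132, 2.12132); octagon support 2.12132 vs apothem 1.2 → ∉ W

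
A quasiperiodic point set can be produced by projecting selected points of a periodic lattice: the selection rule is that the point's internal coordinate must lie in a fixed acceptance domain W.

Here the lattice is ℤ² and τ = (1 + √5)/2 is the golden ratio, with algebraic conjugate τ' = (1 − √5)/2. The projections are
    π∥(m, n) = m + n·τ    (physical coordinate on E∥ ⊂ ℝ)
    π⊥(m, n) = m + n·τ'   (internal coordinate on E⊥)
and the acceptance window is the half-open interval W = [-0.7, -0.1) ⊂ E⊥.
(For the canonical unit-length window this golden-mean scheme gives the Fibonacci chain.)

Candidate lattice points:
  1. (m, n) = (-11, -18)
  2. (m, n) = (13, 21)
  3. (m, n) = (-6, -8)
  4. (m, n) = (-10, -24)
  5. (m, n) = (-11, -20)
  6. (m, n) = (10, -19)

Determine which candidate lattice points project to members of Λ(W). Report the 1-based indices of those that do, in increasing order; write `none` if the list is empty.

none

τ' = (1−√5)/2 ≈ -0.61803.
candidate 1: (m,n)=(-11,-18) → π∥ = -11-18·τ ≈ -40.12461, π⊥ = -11-18·τ' ≈ 0.12461 ∉ [-0.7, -0.1) ⇒ out
candidate 2: (m,n)=(13,21) → π∥ = 13+21·τ ≈ 46.97871, π⊥ = 13+21·τ' ≈ 0.02129 ∉ [-0.7, -0.1) ⇒ out
candidate 3: (m,n)=(-6,-8) → π∥ = -6-8·τ ≈ -18.94427, π⊥ = -6-8·τ' ≈ -1.05573 ∉ [-0.7, -0.1) ⇒ out
candidate 4: (m,n)=(-10,-24) → π∥ = -10-24·τ ≈ -48.83282, π⊥ = -10-24·τ' ≈ 4.83282 ∉ [-0.7, -0.1) ⇒ out
candidate 5: (m,n)=(-11,-20) → π∥ = -11-20·τ ≈ -43.36068, π⊥ = -11-20·τ' ≈ 1.36068 ∉ [-0.7, -0.1) ⇒ out
candidate 6: (m,n)=(10,-19) → π∥ = 10-19·τ ≈ -20.74265, π⊥ = 10-19·τ' ≈ 21.74265 ∉ [-0.7, -0.1) ⇒ out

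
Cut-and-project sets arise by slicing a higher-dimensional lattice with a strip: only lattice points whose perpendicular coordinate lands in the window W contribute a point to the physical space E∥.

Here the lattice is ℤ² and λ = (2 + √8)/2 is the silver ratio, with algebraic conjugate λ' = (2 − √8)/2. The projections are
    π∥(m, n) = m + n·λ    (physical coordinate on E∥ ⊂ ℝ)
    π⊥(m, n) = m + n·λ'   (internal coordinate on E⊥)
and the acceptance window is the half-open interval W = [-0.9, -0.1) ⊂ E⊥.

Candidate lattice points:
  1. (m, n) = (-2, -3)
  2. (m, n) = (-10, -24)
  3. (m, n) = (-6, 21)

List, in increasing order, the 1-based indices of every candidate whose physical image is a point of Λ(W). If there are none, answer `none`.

λ' = (2−√8)/2 ≈ -0.41421.
candidate 1: (m,n)=(-2,-3) → π∥ = -2-3·λ ≈ -9.24264, π⊥ = -2-3·λ' ≈ -0.75736 ∈ [-0.9, -0.1) ⇒ IN Λ
candidate 2: (m,n)=(-10,-24) → π∥ = -10-24·λ ≈ -67.94113, π⊥ = -10-24·λ' ≈ -0.05887 ∉ [-0.9, -0.1) ⇒ out
candidate 3: (m,n)=(-6,21) → π∥ = -6+21·λ ≈ 44.69848, π⊥ = -6+21·λ' ≈ -14.69848 ∉ [-0.9, -0.1) ⇒ out

1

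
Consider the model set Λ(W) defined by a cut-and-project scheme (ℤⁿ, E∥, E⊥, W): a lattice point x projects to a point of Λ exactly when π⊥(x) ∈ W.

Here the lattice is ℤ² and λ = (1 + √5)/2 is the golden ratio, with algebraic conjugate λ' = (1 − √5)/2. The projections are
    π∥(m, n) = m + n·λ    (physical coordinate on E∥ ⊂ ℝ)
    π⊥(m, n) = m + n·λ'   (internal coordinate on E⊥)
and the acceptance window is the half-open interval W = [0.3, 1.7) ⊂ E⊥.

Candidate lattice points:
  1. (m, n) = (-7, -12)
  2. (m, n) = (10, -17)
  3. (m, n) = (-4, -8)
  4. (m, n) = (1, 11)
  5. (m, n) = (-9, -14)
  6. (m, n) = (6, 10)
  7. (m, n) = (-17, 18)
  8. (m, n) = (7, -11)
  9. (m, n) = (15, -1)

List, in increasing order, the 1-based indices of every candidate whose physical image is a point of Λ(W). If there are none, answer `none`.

1, 3

Compute λ' = (1−√5)/2 = -0.61803, so π⊥(m,n) = m -0.61803·n.
[1] lift (-7,-12): star map gives 0.41641; window check 0.3 ≤ 0.41641 < 1.7 is true → IN Λ
[2] lift (10,-17): star map gives 20.50658; window check 0.3 ≤ 20.50658 < 1.7 is false → out
[3] lift (-4,-8): star map gives 0.94427; window check 0.3 ≤ 0.94427 < 1.7 is true → IN Λ
[4] lift (1,11): star map gives -5.79837; window check 0.3 ≤ -5.79837 < 1.7 is false → out
[5] lift (-9,-14): star map gives -0.34752; window check 0.3 ≤ -0.34752 < 1.7 is false → out
[6] lift (6,10): star map gives -0.18034; window check 0.3 ≤ -0.18034 < 1.7 is false → out
[7] lift (-17,18): star map gives -28.12461; window check 0.3 ≤ -28.12461 < 1.7 is false → out
[8] lift (7,-11): star map gives 13.79837; window check 0.3 ≤ 13.79837 < 1.7 is false → out
[9] lift (15,-1): star map gives 15.61803; window check 0.3 ≤ 15.61803 < 1.7 is false → out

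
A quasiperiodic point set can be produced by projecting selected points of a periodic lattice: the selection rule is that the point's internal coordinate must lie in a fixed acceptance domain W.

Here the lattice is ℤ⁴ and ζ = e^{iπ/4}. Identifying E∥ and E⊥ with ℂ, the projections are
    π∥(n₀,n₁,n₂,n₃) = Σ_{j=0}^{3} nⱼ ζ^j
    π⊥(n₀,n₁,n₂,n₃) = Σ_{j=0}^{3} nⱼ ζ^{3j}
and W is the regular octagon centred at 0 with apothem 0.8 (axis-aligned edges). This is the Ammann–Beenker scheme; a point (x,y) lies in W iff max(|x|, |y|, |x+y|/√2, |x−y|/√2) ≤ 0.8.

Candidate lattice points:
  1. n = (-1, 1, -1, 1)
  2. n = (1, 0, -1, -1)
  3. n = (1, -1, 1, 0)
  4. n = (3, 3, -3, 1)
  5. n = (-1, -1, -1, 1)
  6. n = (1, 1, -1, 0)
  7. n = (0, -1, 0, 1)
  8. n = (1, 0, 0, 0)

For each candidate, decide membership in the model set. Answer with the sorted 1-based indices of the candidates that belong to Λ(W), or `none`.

With ζ = e^{iπ/4} the internal vectors are ζ^0,ζ^3,ζ^6,ζ^9.
candidate 1: n = (-1, 1, -1, 1) → π⊥ ≈ (-1.000000, +2.414214); max(|x|,|y|,|x±y|/√2) = 2.414214 > 0.8 ⇒ ∉ W
candidate 2: n = (1, 0, -1, -1) → π⊥ ≈ (+0.292893, +0.292893); max(|x|,|y|,|x±y|/√2) = 0.414214 ≤ 0.8 ⇒ ∈ W
candidate 3: n = (1, -1, 1, 0) → π⊥ ≈ (+1.707107, -1.707107); max(|x|,|y|,|x±y|/√2) = 2.414214 > 0.8 ⇒ ∉ W
candidate 4: n = (3, 3, -3, 1) → π⊥ ≈ (+1.585786, +5.828427); max(|x|,|y|,|x±y|/√2) = 5.828427 > 0.8 ⇒ ∉ W
candidate 5: n = (-1, -1, -1, 1) → π⊥ ≈ (+0.414214, +1.000000); max(|x|,|y|,|x±y|/√2) = 1.000000 > 0.8 ⇒ ∉ W
candidate 6: n = (1, 1, -1, 0) → π⊥ ≈ (+0.292893, +1.707107); max(|x|,|y|,|x±y|/√2) = 1.707107 > 0.8 ⇒ ∉ W
candidate 7: n = (0, -1, 0, 1) → π⊥ ≈ (+1.414214, +0.000000); max(|x|,|y|,|x±y|/√2) = 1.414214 > 0.8 ⇒ ∉ W
candidate 8: n = (1, 0, 0, 0) → π⊥ ≈ (+1.000000, +0.000000); max(|x|,|y|,|x±y|/√2) = 1.000000 > 0.8 ⇒ ∉ W

2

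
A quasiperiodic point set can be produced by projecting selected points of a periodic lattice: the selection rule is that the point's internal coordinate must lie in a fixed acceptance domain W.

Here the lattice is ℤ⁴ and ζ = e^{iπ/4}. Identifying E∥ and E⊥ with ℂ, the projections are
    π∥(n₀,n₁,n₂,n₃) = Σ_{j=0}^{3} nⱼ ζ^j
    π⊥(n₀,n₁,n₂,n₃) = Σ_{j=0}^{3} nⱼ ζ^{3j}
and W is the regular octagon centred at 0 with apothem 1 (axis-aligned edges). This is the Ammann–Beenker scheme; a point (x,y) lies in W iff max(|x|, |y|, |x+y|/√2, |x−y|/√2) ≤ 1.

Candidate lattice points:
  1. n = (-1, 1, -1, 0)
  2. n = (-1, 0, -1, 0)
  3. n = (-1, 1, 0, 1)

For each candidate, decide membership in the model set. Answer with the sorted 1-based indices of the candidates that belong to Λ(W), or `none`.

none

Internal map: ζ^{3j} for j=0..3 gives (1,0), (−√2/2,√2/2), (0,−1), (√2/2,√2/2).
#1 (-1, 1, -1, 0): internal (-1.7071, 1.7071); octagon support 2.4142 vs apothem 1 → ∉ W
#2 (-1, 0, -1, 0): internal (-1.0000, 1.0000); octagon support 1.4142 vs apothem 1 → ∉ W
#3 (-1, 1, 0, 1): internal (-1.0000, 1.4142); octagon support 1.7071 vs apothem 1 → ∉ W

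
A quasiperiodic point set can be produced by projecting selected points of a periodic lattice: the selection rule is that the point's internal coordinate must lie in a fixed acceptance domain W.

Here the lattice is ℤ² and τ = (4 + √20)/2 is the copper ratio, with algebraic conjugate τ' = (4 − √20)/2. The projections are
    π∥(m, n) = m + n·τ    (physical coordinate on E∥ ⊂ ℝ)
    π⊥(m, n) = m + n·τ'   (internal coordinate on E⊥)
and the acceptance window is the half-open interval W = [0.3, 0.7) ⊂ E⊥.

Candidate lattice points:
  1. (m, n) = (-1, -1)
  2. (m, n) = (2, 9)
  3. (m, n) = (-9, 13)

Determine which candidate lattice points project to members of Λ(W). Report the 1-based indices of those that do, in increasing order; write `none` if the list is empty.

Compute τ' = (4−√20)/2 = -0.236068, so π⊥(m,n) = m -0.236068·n.
#1 (-1,-1): internal coord -1 + (-1)·τ' = -0.763932; -0.763932 ∉ [0.3, 0.7) → out
#2 (2,9): internal coord 2 + (9)·τ' = -0.124612; -0.124612 ∉ [0.3, 0.7) → out
#3 (-9,13): internal coord -9 + (13)·τ' = -12.068884; -12.068884 ∉ [0.3, 0.7) → out

none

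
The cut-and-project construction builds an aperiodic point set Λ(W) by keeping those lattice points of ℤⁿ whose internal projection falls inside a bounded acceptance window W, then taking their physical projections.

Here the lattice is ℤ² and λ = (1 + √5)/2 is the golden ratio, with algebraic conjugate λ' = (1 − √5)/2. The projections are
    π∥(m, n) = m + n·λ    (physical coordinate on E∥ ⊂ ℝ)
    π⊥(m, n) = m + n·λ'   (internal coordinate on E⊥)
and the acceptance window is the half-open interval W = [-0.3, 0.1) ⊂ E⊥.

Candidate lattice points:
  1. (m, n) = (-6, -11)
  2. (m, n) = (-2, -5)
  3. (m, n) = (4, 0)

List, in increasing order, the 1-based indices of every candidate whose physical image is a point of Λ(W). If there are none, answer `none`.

Numerically λ ≈ 1.618034 and λ' = −1/λ ≈ -0.618034.
#1 (-6,-11): internal coord -6 + (-11)·λ' = +0.798374; +0.798374 ∉ [-0.3, 0.1) → out
#2 (-2,-5): internal coord -2 + (-5)·λ' = +1.090170; +1.090170 ∉ [-0.3, 0.1) → out
#3 (4,0): internal coord 4 + (0)·λ' = +4.000000; +4.000000 ∉ [-0.3, 0.1) → out

none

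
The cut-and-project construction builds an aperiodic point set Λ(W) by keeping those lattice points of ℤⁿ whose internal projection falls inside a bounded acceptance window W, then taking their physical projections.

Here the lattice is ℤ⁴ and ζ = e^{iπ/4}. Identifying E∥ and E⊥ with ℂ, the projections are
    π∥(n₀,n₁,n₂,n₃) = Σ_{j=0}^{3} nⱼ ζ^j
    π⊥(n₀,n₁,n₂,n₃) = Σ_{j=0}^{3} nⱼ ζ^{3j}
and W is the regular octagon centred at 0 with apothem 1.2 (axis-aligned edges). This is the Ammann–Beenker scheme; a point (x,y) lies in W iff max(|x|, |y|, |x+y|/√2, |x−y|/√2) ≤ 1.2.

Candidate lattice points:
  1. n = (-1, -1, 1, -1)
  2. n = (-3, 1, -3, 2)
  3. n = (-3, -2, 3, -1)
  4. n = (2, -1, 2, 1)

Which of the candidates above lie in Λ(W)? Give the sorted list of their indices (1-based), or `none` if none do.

none

Internal map: ζ^{3j} for j=0..3 gives (1,0), (−√2/2,√2/2), (0,−1), (√2/2,√2/2).
#1 (-1, -1, 1, -1): internal (-1.000000, -2.414214); octagon support 2.414214 vs apothem 1.2 → ∉ W
#2 (-3, 1, -3, 2): internal (-2.292893, 5.121320); octagon support 5.242641 vs apothem 1.2 → ∉ W
#3 (-3, -2, 3, -1): internal (-2.292893, -5.121320); octagon support 5.242641 vs apothem 1.2 → ∉ W
#4 (2, -1, 2, 1): internal (3.414214, -2.000000); octagon support 3.828427 vs apothem 1.2 → ∉ W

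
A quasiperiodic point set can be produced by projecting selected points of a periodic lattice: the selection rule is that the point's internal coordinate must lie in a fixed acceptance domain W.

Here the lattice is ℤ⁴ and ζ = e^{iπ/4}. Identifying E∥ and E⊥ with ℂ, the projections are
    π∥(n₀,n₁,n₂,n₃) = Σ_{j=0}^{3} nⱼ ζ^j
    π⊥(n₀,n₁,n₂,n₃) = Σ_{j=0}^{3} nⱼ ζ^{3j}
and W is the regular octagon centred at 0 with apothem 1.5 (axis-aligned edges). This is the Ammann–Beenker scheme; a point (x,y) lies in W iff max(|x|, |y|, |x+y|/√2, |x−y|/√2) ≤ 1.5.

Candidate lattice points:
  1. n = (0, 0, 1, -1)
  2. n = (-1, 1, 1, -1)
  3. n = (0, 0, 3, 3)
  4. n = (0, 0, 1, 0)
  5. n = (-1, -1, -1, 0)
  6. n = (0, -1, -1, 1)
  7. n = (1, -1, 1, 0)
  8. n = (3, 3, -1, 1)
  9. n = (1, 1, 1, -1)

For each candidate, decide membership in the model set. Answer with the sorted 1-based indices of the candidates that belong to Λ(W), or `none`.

4, 5, 9

π⊥(n) = n₀ + n₁ζ³ + n₂ζ⁶ + n₃ζ⁹ where ζ = e^{iπ/4}.
#1 (0, 0, 1, -1): internal (-0.70711, -1.70711); octagon support 1.70711 vs apothem 1.5 → ∉ W
#2 (-1, 1, 1, -1): internal (-2.41421, -1.00000); octagon support 2.41421 vs apothem 1.5 → ∉ W
#3 (0, 0, 3, 3): internal (2.12132, -0.87868); octagon support 2.12132 vs apothem 1.5 → ∉ W
#4 (0, 0, 1, 0): internal (0.00000, -1.00000); octagon support 1.00000 vs apothem 1.5 → ∈ W
#5 (-1, -1, -1, 0): internal (-0.29289, 0.29289); octagon support 0.41421 vs apothem 1.5 → ∈ W
#6 (0, -1, -1, 1): internal (1.41421, 1.00000); octagon support 1.70711 vs apothem 1.5 → ∉ W
#7 (1, -1, 1, 0): internal (1.70711, -1.70711); octagon support 2.41421 vs apothem 1.5 → ∉ W
#8 (3, 3, -1, 1): internal (1.58579, 3.82843); octagon support 3.82843 vs apothem 1.5 → ∉ W
#9 (1, 1, 1, -1): internal (-0.41421, -1.00000); octagon support 1.00000 vs apothem 1.5 → ∈ W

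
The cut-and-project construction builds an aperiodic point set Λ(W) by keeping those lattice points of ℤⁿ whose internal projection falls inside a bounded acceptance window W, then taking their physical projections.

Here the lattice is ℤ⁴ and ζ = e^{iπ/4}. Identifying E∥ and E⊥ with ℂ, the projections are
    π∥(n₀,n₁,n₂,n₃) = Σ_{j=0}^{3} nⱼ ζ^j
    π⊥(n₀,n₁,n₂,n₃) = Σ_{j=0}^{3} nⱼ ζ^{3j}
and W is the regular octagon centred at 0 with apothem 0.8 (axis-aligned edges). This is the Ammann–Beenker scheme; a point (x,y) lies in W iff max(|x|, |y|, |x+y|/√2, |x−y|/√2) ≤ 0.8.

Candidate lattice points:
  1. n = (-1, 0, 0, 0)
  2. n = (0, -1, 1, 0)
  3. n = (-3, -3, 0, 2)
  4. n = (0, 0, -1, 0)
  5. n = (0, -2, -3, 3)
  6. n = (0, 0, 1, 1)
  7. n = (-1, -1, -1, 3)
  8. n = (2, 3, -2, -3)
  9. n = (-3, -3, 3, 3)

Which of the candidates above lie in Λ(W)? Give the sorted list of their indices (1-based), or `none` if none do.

Internal map: ζ^{3j} for j=0..3 gives (1,0), (−√2/2,√2/2), (0,−1), (√2/2,√2/2).
candidate 1: n = (-1, 0, 0, 0) → π⊥ ≈ (-1.000000, +0.000000); max(|x|,|y|,|x±y|/√2) = 1.000000 > 0.8 ⇒ ∉ W
candidate 2: n = (0, -1, 1, 0) → π⊥ ≈ (+0.707107, -1.707107); max(|x|,|y|,|x±y|/√2) = 1.707107 > 0.8 ⇒ ∉ W
candidate 3: n = (-3, -3, 0, 2) → π⊥ ≈ (+0.535534, -0.707107); max(|x|,|y|,|x±y|/√2) = 0.878680 > 0.8 ⇒ ∉ W
candidate 4: n = (0, 0, -1, 0) → π⊥ ≈ (+0.000000, +1.000000); max(|x|,|y|,|x±y|/√2) = 1.000000 > 0.8 ⇒ ∉ W
candidate 5: n = (0, -2, -3, 3) → π⊥ ≈ (+3.535534, +3.707107); max(|x|,|y|,|x±y|/√2) = 5.121320 > 0.8 ⇒ ∉ W
candidate 6: n = (0, 0, 1, 1) → π⊥ ≈ (+0.707107, -0.292893); max(|x|,|y|,|x±y|/√2) = 0.707107 ≤ 0.8 ⇒ ∈ W
candidate 7: n = (-1, -1, -1, 3) → π⊥ ≈ (+1.828427, +2.414214); max(|x|,|y|,|x±y|/√2) = 3.000000 > 0.8 ⇒ ∉ W
candidate 8: n = (2, 3, -2, -3) → π⊥ ≈ (-2.242641, +2.000000); max(|x|,|y|,|x±y|/√2) = 3.000000 > 0.8 ⇒ ∉ W
candidate 9: n = (-3, -3, 3, 3) → π⊥ ≈ (+1.242641, -3.000000); max(|x|,|y|,|x±y|/√2) = 3.000000 > 0.8 ⇒ ∉ W

6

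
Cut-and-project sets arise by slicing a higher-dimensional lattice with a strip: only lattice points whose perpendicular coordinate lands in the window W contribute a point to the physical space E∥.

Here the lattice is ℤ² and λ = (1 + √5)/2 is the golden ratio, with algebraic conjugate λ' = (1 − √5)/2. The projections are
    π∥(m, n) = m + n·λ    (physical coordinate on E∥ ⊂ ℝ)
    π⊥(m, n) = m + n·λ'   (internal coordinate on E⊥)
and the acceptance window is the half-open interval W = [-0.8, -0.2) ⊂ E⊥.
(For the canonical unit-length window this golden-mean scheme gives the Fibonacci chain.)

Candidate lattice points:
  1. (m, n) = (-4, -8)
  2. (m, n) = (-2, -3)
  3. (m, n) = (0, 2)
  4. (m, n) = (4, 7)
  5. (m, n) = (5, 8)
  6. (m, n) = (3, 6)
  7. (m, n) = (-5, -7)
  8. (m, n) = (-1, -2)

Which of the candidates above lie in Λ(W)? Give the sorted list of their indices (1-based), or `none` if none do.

4, 6, 7

Compute λ' = (1−√5)/2 = -0.61803, so π⊥(m,n) = m -0.61803·n.
candidate 1: (m,n)=(-4,-8) → π∥ = -4-8·λ ≈ -16.94427, π⊥ = -4-8·λ' ≈ 0.94427 ∉ [-0.8, -0.2) ⇒ out
candidate 2: (m,n)=(-2,-3) → π∥ = -2-3·λ ≈ -6.85410, π⊥ = -2-3·λ' ≈ -0.14590 ∉ [-0.8, -0.2) ⇒ out
candidate 3: (m,n)=(0,2) → π∥ = 0+2·λ ≈ 3.23607, π⊥ = 0+2·λ' ≈ -1.23607 ∉ [-0.8, -0.2) ⇒ out
candidate 4: (m,n)=(4,7) → π∥ = 4+7·λ ≈ 15.32624, π⊥ = 4+7·λ' ≈ -0.32624 ∈ [-0.8, -0.2) ⇒ IN Λ
candidate 5: (m,n)=(5,8) → π∥ = 5+8·λ ≈ 17.94427, π⊥ = 5+8·λ' ≈ 0.05573 ∉ [-0.8, -0.2) ⇒ out
candidate 6: (m,n)=(3,6) → π∥ = 3+6·λ ≈ 12.70820, π⊥ = 3+6·λ' ≈ -0.70820 ∈ [-0.8, -0.2) ⇒ IN Λ
candidate 7: (m,n)=(-5,-7) → π∥ = -5-7·λ ≈ -16.32624, π⊥ = -5-7·λ' ≈ -0.67376 ∈ [-0.8, -0.2) ⇒ IN Λ
candidate 8: (m,n)=(-1,-2) → π∥ = -1-2·λ ≈ -4.23607, π⊥ = -1-2·λ' ≈ 0.23607 ∉ [-0.8, -0.2) ⇒ out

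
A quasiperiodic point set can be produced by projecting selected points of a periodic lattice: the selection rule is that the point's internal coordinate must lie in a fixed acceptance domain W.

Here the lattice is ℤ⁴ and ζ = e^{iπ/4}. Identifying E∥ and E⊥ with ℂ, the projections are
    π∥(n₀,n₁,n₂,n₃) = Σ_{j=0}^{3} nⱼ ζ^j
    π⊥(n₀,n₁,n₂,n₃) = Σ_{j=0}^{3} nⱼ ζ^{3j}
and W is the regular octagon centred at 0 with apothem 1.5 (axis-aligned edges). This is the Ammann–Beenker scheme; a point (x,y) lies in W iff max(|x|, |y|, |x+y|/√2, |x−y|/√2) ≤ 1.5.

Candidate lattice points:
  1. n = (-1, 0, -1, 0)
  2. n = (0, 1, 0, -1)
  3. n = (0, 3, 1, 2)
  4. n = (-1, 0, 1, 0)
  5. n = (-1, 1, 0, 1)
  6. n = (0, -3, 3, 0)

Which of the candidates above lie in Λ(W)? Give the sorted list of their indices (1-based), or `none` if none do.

1, 2, 4

π⊥(n) = n₀ + n₁ζ³ + n₂ζ⁶ + n₃ζ⁹ where ζ = e^{iπ/4}.
#1 (-1, 0, -1, 0): internal (-1.000000, 1.000000); octagon support 1.414214 vs apothem 1.5 → ∈ W
#2 (0, 1, 0, -1): internal (-1.414214, 0.000000); octagon support 1.414214 vs apothem 1.5 → ∈ W
#3 (0, 3, 1, 2): internal (-0.707107, 2.535534); octagon support 2.535534 vs apothem 1.5 → ∉ W
#4 (-1, 0, 1, 0): internal (-1.000000, -1.000000); octagon support 1.414214 vs apothem 1.5 → ∈ W
#5 (-1, 1, 0, 1): internal (-1.000000, 1.414214); octagon support 1.707107 vs apothem 1.5 → ∉ W
#6 (0, -3, 3, 0): internal (2.121320, -5.121320); octagon support 5.121320 vs apothem 1.5 → ∉ W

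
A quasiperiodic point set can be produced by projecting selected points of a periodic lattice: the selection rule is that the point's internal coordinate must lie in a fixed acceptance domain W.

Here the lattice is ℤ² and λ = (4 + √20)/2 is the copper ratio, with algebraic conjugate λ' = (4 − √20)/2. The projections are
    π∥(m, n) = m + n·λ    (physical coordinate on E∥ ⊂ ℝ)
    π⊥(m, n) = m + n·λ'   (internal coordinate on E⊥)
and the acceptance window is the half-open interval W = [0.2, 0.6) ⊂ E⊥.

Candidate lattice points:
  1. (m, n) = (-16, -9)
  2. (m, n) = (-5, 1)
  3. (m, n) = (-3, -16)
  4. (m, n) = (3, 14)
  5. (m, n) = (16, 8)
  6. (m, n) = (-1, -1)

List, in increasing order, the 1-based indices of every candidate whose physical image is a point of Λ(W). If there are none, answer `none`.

none

Compute λ' = (4−√20)/2 = -0.2361, so π⊥(m,n) = m -0.2361·n.
[1] lift (-16,-9): star map gives -13.8754; window check 0.2 ≤ -13.8754 < 0.6 is false → out
[2] lift (-5,1): star map gives -5.2361; window check 0.2 ≤ -5.2361 < 0.6 is false → out
[3] lift (-3,-16): star map gives 0.7771; window check 0.2 ≤ 0.7771 < 0.6 is false → out
[4] lift (3,14): star map gives -0.3050; window check 0.2 ≤ -0.3050 < 0.6 is false → out
[5] lift (16,8): star map gives 14.1115; window check 0.2 ≤ 14.1115 < 0.6 is false → out
[6] lift (-1,-1): star map gives -0.7639; window check 0.2 ≤ -0.7639 < 0.6 is false → out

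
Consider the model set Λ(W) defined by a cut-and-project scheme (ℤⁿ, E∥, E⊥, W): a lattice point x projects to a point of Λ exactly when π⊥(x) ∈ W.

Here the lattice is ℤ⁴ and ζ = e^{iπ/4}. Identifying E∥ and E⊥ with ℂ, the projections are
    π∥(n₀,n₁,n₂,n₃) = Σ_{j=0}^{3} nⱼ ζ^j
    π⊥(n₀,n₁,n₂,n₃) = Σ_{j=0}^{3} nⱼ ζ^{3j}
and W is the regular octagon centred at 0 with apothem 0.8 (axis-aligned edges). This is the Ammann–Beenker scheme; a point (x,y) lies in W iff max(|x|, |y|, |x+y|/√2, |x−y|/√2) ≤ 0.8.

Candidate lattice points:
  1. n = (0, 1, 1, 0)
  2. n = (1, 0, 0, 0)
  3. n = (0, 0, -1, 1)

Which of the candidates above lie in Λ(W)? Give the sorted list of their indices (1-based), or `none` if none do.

1

π⊥(n) = n₀ + n₁ζ³ + n₂ζ⁶ + n₃ζ⁹ where ζ = e^{iπ/4}.
candidate 1: n = (0, 1, 1, 0) → π⊥ ≈ (-0.707107, -0.292893); max(|x|,|y|,|x±y|/√2) = 0.707107 ≤ 0.8 ⇒ ∈ W
candidate 2: n = (1, 0, 0, 0) → π⊥ ≈ (+1.000000, +0.000000); max(|x|,|y|,|x±y|/√2) = 1.000000 > 0.8 ⇒ ∉ W
candidate 3: n = (0, 0, -1, 1) → π⊥ ≈ (+0.707107, +1.707107); max(|x|,|y|,|x±y|/√2) = 1.707107 > 0.8 ⇒ ∉ W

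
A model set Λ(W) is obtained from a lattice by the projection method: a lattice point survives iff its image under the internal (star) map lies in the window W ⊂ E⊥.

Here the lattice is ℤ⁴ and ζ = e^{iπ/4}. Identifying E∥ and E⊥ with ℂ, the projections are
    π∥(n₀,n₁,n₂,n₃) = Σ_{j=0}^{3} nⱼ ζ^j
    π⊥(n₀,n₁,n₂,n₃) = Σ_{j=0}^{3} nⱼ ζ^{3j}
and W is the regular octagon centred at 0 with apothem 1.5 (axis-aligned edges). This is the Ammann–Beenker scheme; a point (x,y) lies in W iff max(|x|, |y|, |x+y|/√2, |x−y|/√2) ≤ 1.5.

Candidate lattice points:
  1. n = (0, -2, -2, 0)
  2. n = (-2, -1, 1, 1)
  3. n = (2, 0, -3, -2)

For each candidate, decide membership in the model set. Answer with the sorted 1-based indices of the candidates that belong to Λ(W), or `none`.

π⊥(n) = n₀ + n₁ζ³ + n₂ζ⁶ + n₃ζ⁹ where ζ = e^{iπ/4}.
#1 (0, -2, -2, 0): internal (1.41421, 0.58579); octagon support 1.41421 vs apothem 1.5 → ∈ W
#2 (-2, -1, 1, 1): internal (-0.58579, -1.00000); octagon support 1.12132 vs apothem 1.5 → ∈ W
#3 (2, 0, -3, -2): internal (0.58579, 1.58579); octagon support 1.58579 vs apothem 1.5 → ∉ W

1, 2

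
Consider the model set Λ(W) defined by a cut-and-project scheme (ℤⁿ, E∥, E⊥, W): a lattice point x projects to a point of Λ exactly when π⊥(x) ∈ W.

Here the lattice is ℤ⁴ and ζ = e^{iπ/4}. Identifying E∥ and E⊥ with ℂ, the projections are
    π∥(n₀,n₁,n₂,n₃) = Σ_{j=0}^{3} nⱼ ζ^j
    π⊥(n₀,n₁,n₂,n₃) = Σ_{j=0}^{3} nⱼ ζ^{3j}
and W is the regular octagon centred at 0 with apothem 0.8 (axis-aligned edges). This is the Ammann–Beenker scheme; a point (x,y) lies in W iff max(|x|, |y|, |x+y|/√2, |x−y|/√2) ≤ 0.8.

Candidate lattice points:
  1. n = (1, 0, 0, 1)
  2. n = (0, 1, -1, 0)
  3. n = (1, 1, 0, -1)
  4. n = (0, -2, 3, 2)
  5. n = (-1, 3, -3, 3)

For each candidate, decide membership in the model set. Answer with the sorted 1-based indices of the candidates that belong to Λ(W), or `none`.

π⊥(n) = n₀ + n₁ζ³ + n₂ζ⁶ + n₃ζ⁹ where ζ = e^{iπ/4}.
candidate 1: n = (1, 0, 0, 1) → π⊥ ≈ (+1.7071, +0.7071); max(|x|,|y|,|x±y|/√2) = 1.7071 > 0.8 ⇒ ∉ W
candidate 2: n = (0, 1, -1, 0) → π⊥ ≈ (-0.7071, +1.7071); max(|x|,|y|,|x±y|/√2) = 1.7071 > 0.8 ⇒ ∉ W
candidate 3: n = (1, 1, 0, -1) → π⊥ ≈ (-0.4142, +0.0000); max(|x|,|y|,|x±y|/√2) = 0.4142 ≤ 0.8 ⇒ ∈ W
candidate 4: n = (0, -2, 3, 2) → π⊥ ≈ (+2.8284, -3.0000); max(|x|,|y|,|x±y|/√2) = 4.1213 > 0.8 ⇒ ∉ W
candidate 5: n = (-1, 3, -3, 3) → π⊥ ≈ (-1.0000, +7.2426); max(|x|,|y|,|x±y|/√2) = 7.2426 > 0.8 ⇒ ∉ W

3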